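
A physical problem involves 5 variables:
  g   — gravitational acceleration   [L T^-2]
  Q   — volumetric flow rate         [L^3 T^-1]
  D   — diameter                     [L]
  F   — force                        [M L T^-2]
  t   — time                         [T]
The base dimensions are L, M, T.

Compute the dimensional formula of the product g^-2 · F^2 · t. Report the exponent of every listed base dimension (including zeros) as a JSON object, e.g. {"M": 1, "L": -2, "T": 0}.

{"L": 0, "M": 2, "T": 1}

Exponent matrix [L,M,T] × [g,Q,D,F,t]:
  L: [ 1  3  1  1  0]
  M: [ 0  0  0  1  0]
  T: [-2 -1  0 -2  1]
  [L]: (-2)·1+(2)·1+(1)·0 = 0
  [M]: (-2)·0+(2)·1+(1)·0 = 2
  [T]: (-2)·-2+(2)·-2+(1)·1 = 1
⇒ M^2 T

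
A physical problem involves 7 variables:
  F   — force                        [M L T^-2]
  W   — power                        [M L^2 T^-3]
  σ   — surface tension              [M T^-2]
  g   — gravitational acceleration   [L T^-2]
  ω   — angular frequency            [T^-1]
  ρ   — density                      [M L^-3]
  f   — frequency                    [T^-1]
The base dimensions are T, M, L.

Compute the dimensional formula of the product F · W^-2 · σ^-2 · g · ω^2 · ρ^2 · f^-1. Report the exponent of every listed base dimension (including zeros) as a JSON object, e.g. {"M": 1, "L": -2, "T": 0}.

Exponent matrix [T,M,L] × [F,W,σ,g,ω,ρ,f]:
  T: [-2 -3 -2 -2 -1  0 -1]
  M: [ 1  1  1  0  0  1  0]
  L: [ 1  2  0  1  0 -3  0]
  [T]: (1)·-2+(-2)·-3+(-2)·-2+(1)·-2+(2)·-1+(2)·0+(-1)·-1 = 5
  [M]: (1)·1+(-2)·1+(-2)·1+(1)·0+(2)·0+(2)·1+(-1)·0 = -1
  [L]: (1)·1+(-2)·2+(-2)·0+(1)·1+(2)·0+(2)·-3+(-1)·0 = -8
⇒ T^5 M^-1 L^-8

{"T": 5, "M": -1, "L": -8}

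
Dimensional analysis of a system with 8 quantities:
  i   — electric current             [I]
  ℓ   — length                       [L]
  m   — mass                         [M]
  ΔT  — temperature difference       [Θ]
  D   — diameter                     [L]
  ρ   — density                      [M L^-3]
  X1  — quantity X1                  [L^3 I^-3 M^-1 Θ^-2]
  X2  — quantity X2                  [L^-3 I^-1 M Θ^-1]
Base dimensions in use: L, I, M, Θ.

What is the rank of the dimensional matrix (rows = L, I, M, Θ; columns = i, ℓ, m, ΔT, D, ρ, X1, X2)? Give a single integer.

Exponent matrix [L,I,M,Θ] × [i,ℓ,m,ΔT,D,ρ,X1,X2]:
  L: [ 0  1  0  0  1 -3  3 -3]
  I: [ 1  0  0  0  0  0 -3 -1]
  M: [ 0  0  1  0  0  1 -1  1]
  Θ: [ 0  0  0  1  0  0 -2 -1]
Row reduction gives pivot columns i,ℓ,m,ΔT; rank = 4

4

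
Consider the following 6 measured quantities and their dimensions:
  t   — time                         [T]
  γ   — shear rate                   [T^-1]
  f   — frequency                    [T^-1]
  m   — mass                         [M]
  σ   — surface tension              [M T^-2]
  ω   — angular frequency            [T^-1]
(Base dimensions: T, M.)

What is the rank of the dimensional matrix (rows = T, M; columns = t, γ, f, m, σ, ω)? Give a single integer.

2

Write exponents as rows T,M / cols t,γ,f,m,σ,ω:
  T: [ 1 -1 -1  0 -2 -1]
  M: [ 0  0  0  1  1  0]
Row reduction gives pivot columns t,m; rank = 2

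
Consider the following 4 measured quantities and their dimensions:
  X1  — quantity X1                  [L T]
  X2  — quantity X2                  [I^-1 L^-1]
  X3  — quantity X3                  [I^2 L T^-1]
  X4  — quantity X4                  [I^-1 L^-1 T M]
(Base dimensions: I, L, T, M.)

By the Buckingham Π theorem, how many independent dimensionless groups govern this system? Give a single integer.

Write exponents as rows I,L,T,M / cols X1,X2,X3,X4:
  I: [ 0 -1  2 -1]
  L: [ 1 -1  1 -1]
  T: [ 1  0 -1  1]
  M: [ 0  0  0  1]
Echelon form has 3 nonzero rows (pivots: X1,X2,X4)
n=4, r=3 ⇒ 1 dimensionless group

1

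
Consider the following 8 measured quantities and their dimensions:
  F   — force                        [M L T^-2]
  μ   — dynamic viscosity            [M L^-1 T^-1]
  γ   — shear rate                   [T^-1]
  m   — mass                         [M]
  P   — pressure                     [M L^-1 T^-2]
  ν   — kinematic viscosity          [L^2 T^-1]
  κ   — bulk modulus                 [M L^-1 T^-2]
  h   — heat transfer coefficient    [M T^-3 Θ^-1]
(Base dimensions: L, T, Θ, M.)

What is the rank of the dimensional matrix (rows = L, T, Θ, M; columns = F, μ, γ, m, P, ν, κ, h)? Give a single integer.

4

Exponent matrix [L,T,Θ,M] × [F,μ,γ,m,P,ν,κ,h]:
  L: [ 1 -1  0  0 -1  2 -1  0]
  T: [-2 -1 -1  0 -2 -1 -2 -3]
  Θ: [ 0  0  0  0  0  0  0 -1]
  M: [ 1  1  0  1  1  0  1  1]
Row reduction gives pivot columns F,μ,γ,h; rank = 4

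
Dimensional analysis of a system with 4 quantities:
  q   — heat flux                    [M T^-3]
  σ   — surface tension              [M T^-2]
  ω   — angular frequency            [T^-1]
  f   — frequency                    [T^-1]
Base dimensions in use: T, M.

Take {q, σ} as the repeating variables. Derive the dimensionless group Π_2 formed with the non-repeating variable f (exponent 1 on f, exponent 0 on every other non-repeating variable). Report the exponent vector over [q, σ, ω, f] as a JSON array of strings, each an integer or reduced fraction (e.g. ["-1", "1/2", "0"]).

Exponent matrix [T,M] × [q,σ,ω,f]:
  T: [-3 -2 -1 -1]
  M: [ 1  1  0  0]
RREF → pivots at {q,σ} ⇒ r = 2
Pivot set = {q,σ}, free = {ω,f}
RREF:
  r0: [   1    0    1    1]
  r1: [   0    1   -1   -1]
Fix exponent of f at 1, ω at 0; solve each RREF row for its pivot's exponent:
  r0: exp(q) + (1)·1 = 0 ⇒ exp(q) = -1
  r1: exp(σ) + (-1)·1 = 0 ⇒ exp(σ) = 1
Π_2 = q^-1 · σ · f

["-1", "1", "0", "1"]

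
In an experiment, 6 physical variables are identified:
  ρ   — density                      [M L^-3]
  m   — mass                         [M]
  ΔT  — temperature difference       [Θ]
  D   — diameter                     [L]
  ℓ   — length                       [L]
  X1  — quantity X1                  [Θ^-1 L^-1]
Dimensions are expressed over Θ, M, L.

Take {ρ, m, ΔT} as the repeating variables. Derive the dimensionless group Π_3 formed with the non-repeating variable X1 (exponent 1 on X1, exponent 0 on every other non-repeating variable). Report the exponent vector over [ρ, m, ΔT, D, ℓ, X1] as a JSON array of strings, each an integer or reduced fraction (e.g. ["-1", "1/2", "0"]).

Exponent matrix [Θ,M,L] × [ρ,m,ΔT,D,ℓ,X1]:
  Θ: [ 0  0  1  0  0 -1]
  M: [ 1  1  0  0  0  0]
  L: [-3  0  0  1  1 -1]
Row reduction gives pivot columns ρ,m,ΔT; rank = 3
Pivot set = {ρ,m,ΔT}, free = {D,ℓ,X1}
RREF:
  r0: [   1    0    0 -1/3 -1/3  1/3]
  r1: [   0    1    0  1/3  1/3 -1/3]
  r2: [   0    0    1    0    0   -1]
Fix exponent of X1 at 1, D at 0, ℓ at 0; solve each RREF row for its pivot's exponent:
  r0: exp(ρ) + (1/3)·1 = 0 ⇒ exp(ρ) = -1/3
  r1: exp(m) + (-1/3)·1 = 0 ⇒ exp(m) = 1/3
  r2: exp(ΔT) + (-1)·1 = 0 ⇒ exp(ΔT) = 1
Π_3 = ρ^(-1/3) · m^(1/3) · ΔT · X1

["-1/3", "1/3", "1", "0", "0", "1"]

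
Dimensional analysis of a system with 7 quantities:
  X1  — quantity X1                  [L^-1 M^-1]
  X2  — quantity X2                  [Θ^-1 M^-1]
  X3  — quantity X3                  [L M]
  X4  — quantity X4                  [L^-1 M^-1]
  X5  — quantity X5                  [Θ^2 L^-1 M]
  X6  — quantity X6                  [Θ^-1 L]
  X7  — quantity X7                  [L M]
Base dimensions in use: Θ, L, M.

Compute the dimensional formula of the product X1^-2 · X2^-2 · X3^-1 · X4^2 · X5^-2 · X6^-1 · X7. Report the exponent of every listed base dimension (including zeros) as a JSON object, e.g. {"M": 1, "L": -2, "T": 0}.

Dimensional matrix (Θ×L×M by X1×X2×X3×X4×X5×X6×X7):
  Θ: [ 0 -1  0  0  2 -1  0]
  L: [-1  0  1 -1 -1  1  1]
  M: [-1 -1  1 -1  1  0  1]
  [Θ]: (-2)·0+(-2)·-1+(-1)·0+(2)·0+(-2)·2+(-1)·-1+(1)·0 = -1
  [L]: (-2)·-1+(-2)·0+(-1)·1+(2)·-1+(-2)·-1+(-1)·1+(1)·1 = 1
  [M]: (-2)·-1+(-2)·-1+(-1)·1+(2)·-1+(-2)·1+(-1)·0+(1)·1 = 0
⇒ Θ^-1 L

{"Θ": -1, "L": 1, "M": 0}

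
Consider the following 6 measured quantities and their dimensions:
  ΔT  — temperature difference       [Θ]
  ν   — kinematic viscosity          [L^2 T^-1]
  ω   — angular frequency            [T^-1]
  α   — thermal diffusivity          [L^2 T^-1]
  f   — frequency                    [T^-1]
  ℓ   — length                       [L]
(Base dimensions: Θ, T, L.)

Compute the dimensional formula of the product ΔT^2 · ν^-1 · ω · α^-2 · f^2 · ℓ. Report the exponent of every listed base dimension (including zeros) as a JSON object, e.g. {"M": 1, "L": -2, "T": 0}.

{"Θ": 2, "T": 0, "L": -5}

Write exponents as rows Θ,T,L / cols ΔT,ν,ω,α,f,ℓ:
  Θ: [ 1  0  0  0  0  0]
  T: [ 0 -1 -1 -1 -1  0]
  L: [ 0  2  0  2  0  1]
  [Θ]: (2)·1+(-1)·0+(1)·0+(-2)·0+(2)·0+(1)·0 = 2
  [T]: (2)·0+(-1)·-1+(1)·-1+(-2)·-1+(2)·-1+(1)·0 = 0
  [L]: (2)·0+(-1)·2+(1)·0+(-2)·2+(2)·0+(1)·1 = -5
⇒ Θ^2 L^-5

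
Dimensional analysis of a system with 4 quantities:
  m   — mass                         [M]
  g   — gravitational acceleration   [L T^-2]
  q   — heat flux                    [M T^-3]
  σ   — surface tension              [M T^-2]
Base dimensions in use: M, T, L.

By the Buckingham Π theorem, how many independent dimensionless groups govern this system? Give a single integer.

1

Dimensional matrix (M×T×L by m×g×q×σ):
  M: [ 1  0  1  1]
  T: [ 0 -2 -3 -2]
  L: [ 0  1  0  0]
RREF → pivots at {m,g,q} ⇒ r = 3
Π count = n − r = 4 − 3 = 1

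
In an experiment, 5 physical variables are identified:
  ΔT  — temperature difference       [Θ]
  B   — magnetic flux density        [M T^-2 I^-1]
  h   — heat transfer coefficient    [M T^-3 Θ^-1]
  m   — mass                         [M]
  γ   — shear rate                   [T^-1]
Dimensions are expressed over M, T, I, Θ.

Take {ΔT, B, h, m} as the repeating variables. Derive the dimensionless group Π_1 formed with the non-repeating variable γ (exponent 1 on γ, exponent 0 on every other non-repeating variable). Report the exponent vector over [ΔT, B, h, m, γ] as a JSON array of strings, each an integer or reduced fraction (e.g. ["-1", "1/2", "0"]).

Write exponents as rows M,T,I,Θ / cols ΔT,B,h,m,γ:
  M: [ 0  1  1  1  0]
  T: [ 0 -2 -3  0 -1]
  I: [ 0 -1  0  0  0]
  Θ: [ 1  0 -1  0  0]
Row reduction gives pivot columns ΔT,B,h,m; rank = 4
Pivot set = {ΔT,B,h,m}, free = {γ}
RREF:
  r0: [   1    0    0    0  1/3]
  r1: [   0    1    0    0    0]
  r2: [   0    0    1    0  1/3]
  r3: [   0    0    0    1 -1/3]
Fix exponent of γ at 1; solve each RREF row for its pivot's exponent:
  r0: exp(ΔT) + (1/3)·1 = 0 ⇒ exp(ΔT) = -1/3
  r1: exp(B) + (0)·1 = 0 ⇒ exp(B) = 0
  r2: exp(h) + (1/3)·1 = 0 ⇒ exp(h) = -1/3
  r3: exp(m) + (-1/3)·1 = 0 ⇒ exp(m) = 1/3
Π_1 = ΔT^(-1/3) · h^(-1/3) · m^(1/3) · γ

["-1/3", "0", "-1/3", "1/3", "1"]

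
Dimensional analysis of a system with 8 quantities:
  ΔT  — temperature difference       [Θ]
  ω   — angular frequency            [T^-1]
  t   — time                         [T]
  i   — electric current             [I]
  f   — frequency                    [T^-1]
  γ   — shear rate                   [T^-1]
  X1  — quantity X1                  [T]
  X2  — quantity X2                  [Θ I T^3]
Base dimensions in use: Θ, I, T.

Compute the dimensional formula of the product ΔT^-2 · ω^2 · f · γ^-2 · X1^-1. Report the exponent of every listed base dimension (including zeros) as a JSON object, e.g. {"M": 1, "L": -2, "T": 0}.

{"Θ": -2, "I": 0, "T": -2}

Dimensional matrix (Θ×I×T by ΔT×ω×t×i×f×γ×X1×X2):
  Θ: [ 1  0  0  0  0  0  0  1]
  I: [ 0  0  0  1  0  0  0  1]
  T: [ 0 -1  1  0 -1 -1  1  3]
  [Θ]: (-2)·1+(2)·0+(1)·0+(-2)·0+(-1)·0 = -2
  [I]: (-2)·0+(2)·0+(1)·0+(-2)·0+(-1)·0 = 0
  [T]: (-2)·0+(2)·-1+(1)·-1+(-2)·-1+(-1)·1 = -2
⇒ Θ^-2 T^-2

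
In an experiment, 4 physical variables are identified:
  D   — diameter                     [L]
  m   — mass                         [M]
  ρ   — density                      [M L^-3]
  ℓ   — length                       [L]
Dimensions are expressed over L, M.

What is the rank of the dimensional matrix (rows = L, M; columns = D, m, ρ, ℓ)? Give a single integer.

Dimensional matrix (L×M by D×m×ρ×ℓ):
  L: [ 1  0 -3  1]
  M: [ 0  1  1  0]
Row reduction gives pivot columns D,m; rank = 2

2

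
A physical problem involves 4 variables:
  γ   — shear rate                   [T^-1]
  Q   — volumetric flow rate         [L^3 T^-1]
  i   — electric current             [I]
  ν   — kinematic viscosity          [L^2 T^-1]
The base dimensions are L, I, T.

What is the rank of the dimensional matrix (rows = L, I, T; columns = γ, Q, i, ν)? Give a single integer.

3

Write exponents as rows L,I,T / cols γ,Q,i,ν:
  L: [ 0  3  0  2]
  I: [ 0  0  1  0]
  T: [-1 -1  0 -1]
RREF → pivots at {γ,Q,i} ⇒ r = 3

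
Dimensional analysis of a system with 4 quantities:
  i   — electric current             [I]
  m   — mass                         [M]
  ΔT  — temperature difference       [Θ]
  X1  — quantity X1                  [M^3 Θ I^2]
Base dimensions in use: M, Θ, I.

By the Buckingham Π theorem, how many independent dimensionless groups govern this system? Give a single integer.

Write exponents as rows M,Θ,I / cols i,m,ΔT,X1:
  M: [ 0  1  0  3]
  Θ: [ 0  0  1  1]
  I: [ 1  0  0  2]
RREF → pivots at {i,m,ΔT} ⇒ r = 3
Π count = n − r = 4 − 3 = 1

1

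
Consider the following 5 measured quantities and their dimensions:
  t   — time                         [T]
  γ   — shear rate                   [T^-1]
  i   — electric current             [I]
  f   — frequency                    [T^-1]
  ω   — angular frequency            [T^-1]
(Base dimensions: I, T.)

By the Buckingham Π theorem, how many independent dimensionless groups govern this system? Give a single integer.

3

Write exponents as rows I,T / cols t,γ,i,f,ω:
  I: [ 0  0  1  0  0]
  T: [ 1 -1  0 -1 -1]
Echelon form has 2 nonzero rows (pivots: t,i)
Π count = n − r = 5 − 2 = 3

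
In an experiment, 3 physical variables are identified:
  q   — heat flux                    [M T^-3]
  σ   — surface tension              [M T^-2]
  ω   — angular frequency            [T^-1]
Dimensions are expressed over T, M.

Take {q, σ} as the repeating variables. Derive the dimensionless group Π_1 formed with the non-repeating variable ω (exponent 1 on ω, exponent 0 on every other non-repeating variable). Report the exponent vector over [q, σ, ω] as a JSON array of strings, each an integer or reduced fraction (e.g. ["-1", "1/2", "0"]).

["-1", "1", "1"]

Exponent matrix [T,M] × [q,σ,ω]:
  T: [-3 -2 -1]
  M: [ 1  1  0]
Echelon form has 2 nonzero rows (pivots: q,σ)
Pivot set = {q,σ}, free = {ω}
RREF:
  r0: [   1    0    1]
  r1: [   0    1   -1]
Fix exponent of ω at 1; solve each RREF row for its pivot's exponent:
  r0: exp(q) + (1)·1 = 0 ⇒ exp(q) = -1
  r1: exp(σ) + (-1)·1 = 0 ⇒ exp(σ) = 1
Π_1 = q^-1 · σ · ω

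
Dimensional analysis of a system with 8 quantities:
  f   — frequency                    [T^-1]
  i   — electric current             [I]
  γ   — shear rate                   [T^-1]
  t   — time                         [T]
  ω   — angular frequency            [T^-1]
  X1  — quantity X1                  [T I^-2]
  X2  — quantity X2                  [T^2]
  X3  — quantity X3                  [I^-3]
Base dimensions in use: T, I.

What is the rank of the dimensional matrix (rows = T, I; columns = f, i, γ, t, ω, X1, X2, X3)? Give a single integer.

2

Dimensional matrix (T×I by f×i×γ×t×ω×X1×X2×X3):
  T: [-1  0 -1  1 -1  1  2  0]
  I: [ 0  1  0  0  0 -2  0 -3]
Echelon form has 2 nonzero rows (pivots: f,i)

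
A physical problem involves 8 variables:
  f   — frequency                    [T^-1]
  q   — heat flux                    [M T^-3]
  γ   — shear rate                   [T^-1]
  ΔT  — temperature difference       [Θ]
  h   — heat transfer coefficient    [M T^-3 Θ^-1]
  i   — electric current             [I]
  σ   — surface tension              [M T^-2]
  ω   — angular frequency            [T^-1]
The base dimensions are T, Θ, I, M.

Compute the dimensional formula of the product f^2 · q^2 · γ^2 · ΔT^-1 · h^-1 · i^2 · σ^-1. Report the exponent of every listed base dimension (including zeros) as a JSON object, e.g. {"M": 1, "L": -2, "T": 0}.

Exponent matrix [T,Θ,I,M] × [f,q,γ,ΔT,h,i,σ,ω]:
  T: [-1 -3 -1  0 -3  0 -2 -1]
  Θ: [ 0  0  0  1 -1  0  0  0]
  I: [ 0  0  0  0  0  1  0  0]
  M: [ 0  1  0  0  1  0  1  0]
  [T]: (2)·-1+(2)·-3+(2)·-1+(-1)·0+(-1)·-3+(2)·0+(-1)·-2 = -5
  [Θ]: (2)·0+(2)·0+(2)·0+(-1)·1+(-1)·-1+(2)·0+(-1)·0 = 0
  [I]: (2)·0+(2)·0+(2)·0+(-1)·0+(-1)·0+(2)·1+(-1)·0 = 2
  [M]: (2)·0+(2)·1+(2)·0+(-1)·0+(-1)·1+(2)·0+(-1)·1 = 0
⇒ T^-5 I^2

{"T": -5, "Θ": 0, "I": 2, "M": 0}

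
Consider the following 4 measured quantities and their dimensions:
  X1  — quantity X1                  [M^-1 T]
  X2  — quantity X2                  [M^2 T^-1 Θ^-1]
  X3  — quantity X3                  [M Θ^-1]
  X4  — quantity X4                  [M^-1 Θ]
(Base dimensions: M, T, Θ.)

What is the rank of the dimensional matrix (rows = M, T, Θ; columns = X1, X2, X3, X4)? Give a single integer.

Exponent matrix [M,T,Θ] × [X1,X2,X3,X4]:
  M: [-1  2  1 -1]
  T: [ 1 -1  0  0]
  Θ: [ 0 -1 -1  1]
RREF → pivots at {X1,X2} ⇒ r = 2

2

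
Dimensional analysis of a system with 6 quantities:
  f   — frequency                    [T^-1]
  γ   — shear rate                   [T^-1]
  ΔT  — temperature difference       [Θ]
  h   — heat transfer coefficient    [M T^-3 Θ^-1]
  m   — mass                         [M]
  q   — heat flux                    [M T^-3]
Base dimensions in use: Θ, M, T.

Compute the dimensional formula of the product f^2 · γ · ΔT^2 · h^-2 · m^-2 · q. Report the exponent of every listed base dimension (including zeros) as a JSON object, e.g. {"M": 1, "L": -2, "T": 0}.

Dimensional matrix (Θ×M×T by f×γ×ΔT×h×m×q):
  Θ: [ 0  0  1 -1  0  0]
  M: [ 0  0  0  1  1  1]
  T: [-1 -1  0 -3  0 -3]
  [Θ]: (2)·0+(1)·0+(2)·1+(-2)·-1+(-2)·0+(1)·0 = 4
  [M]: (2)·0+(1)·0+(2)·0+(-2)·1+(-2)·1+(1)·1 = -3
  [T]: (2)·-1+(1)·-1+(2)·0+(-2)·-3+(-2)·0+(1)·-3 = 0
⇒ Θ^4 M^-3

{"Θ": 4, "M": -3, "T": 0}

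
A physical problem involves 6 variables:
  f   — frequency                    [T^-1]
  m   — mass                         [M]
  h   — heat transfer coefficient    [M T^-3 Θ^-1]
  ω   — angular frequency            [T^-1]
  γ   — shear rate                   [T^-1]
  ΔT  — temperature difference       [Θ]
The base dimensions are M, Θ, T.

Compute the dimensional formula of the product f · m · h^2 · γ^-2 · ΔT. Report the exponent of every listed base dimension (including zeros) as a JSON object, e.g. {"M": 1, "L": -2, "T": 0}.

{"M": 3, "Θ": -1, "T": -5}

Dimensional matrix (M×Θ×T by f×m×h×ω×γ×ΔT):
  M: [ 0  1  1  0  0  0]
  Θ: [ 0  0 -1  0  0  1]
  T: [-1  0 -3 -1 -1  0]
  [M]: (1)·0+(1)·1+(2)·1+(-2)·0+(1)·0 = 3
  [Θ]: (1)·0+(1)·0+(2)·-1+(-2)·0+(1)·1 = -1
  [T]: (1)·-1+(1)·0+(2)·-3+(-2)·-1+(1)·0 = -5
⇒ M^3 Θ^-1 T^-5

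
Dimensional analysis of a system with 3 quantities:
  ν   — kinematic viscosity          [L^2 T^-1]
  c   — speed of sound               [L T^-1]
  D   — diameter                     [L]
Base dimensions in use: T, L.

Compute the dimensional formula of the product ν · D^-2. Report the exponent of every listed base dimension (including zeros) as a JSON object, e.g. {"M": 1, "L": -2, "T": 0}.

Write exponents as rows T,L / cols ν,c,D:
  T: [-1 -1  0]
  L: [ 2  1  1]
  [T]: (1)·-1+(-2)·0 = -1
  [L]: (1)·2+(-2)·1 = 0
⇒ T^-1

{"T": -1, "L": 0}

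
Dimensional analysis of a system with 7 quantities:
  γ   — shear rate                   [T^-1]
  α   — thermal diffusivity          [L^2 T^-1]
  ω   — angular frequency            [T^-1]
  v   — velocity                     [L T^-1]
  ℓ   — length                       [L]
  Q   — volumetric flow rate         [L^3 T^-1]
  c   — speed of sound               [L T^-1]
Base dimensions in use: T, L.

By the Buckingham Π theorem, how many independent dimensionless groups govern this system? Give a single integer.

Dimensional matrix (T×L by γ×α×ω×v×ℓ×Q×c):
  T: [-1 -1 -1 -1  0 -1 -1]
  L: [ 0  2  0  1  1  3  1]
RREF → pivots at {γ,α} ⇒ r = 2
Π count = n − r = 7 − 2 = 5

5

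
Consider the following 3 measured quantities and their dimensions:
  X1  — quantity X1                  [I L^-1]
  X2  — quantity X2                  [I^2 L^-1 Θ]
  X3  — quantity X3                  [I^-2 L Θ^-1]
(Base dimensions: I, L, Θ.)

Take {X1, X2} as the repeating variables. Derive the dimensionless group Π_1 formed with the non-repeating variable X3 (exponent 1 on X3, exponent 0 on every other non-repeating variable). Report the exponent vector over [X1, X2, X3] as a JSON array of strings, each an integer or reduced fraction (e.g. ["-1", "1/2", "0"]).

Write exponents as rows I,L,Θ / cols X1,X2,X3:
  I: [ 1  2 -2]
  L: [-1 -1  1]
  Θ: [ 0  1 -1]
Echelon form has 2 nonzero rows (pivots: X1,X2)
Repeat: X1,X2; free: X3
RREF:
  r0: [   1    0    0]
  r1: [   0    1   -1]
  r2: [   0    0    0]
Fix exponent of X3 at 1; solve each RREF row for its pivot's exponent:
  r0: exp(X1) + (0)·1 = 0 ⇒ exp(X1) = 0
  r1: exp(X2) + (-1)·1 = 0 ⇒ exp(X2) = 1
Π_1 = X2 · X3

["0", "1", "1"]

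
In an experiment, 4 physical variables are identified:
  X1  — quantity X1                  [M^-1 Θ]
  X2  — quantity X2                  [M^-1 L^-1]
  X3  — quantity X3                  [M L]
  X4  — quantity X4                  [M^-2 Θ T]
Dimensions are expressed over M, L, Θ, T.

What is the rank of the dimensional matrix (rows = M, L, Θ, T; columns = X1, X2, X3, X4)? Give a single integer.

Dimensional matrix (M×L×Θ×T by X1×X2×X3×X4):
  M: [-1 -1  1 -2]
  L: [ 0 -1  1  0]
  Θ: [ 1  0  0  1]
  T: [ 0  0  0  1]
Row reduction gives pivot columns X1,X2,X4; rank = 3

3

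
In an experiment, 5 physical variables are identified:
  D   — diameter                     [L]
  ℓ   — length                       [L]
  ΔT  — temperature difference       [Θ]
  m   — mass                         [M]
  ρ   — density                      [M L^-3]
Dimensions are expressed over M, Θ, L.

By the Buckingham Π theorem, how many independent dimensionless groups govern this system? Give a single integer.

2

Write exponents as rows M,Θ,L / cols D,ℓ,ΔT,m,ρ:
  M: [ 0  0  0  1  1]
  Θ: [ 0  0  1  0  0]
  L: [ 1  1  0  0 -3]
Row reduction gives pivot columns D,ΔT,m; rank = 3
n=5, r=3 ⇒ 2 dimensionless groups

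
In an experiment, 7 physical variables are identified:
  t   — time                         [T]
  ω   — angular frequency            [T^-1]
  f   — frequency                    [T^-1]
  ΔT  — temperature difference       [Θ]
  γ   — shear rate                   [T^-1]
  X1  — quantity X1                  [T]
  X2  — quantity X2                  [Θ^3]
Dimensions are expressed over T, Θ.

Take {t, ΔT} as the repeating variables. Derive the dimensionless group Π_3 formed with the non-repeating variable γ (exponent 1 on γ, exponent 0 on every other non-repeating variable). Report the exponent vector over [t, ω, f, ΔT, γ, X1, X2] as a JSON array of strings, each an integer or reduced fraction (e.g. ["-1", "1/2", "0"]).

Exponent matrix [T,Θ] × [t,ω,f,ΔT,γ,X1,X2]:
  T: [ 1 -1 -1  0 -1  1  0]
  Θ: [ 0  0  0  1  0  0  3]
Echelon form has 2 nonzero rows (pivots: t,ΔT)
Pivot set = {t,ΔT}, free = {ω,f,γ,X1,X2}
RREF:
  r0: [   1   -1   -1    0   -1    1    0]
  r1: [   0    0    0    1    0    0    3]
Fix exponent of γ at 1, ω at 0, f at 0, X1 at 0, X2 at 0; solve each RREF row for its pivot's exponent:
  r0: exp(t) + (-1)·1 = 0 ⇒ exp(t) = 1
  r1: exp(ΔT) + (0)·1 = 0 ⇒ exp(ΔT) = 0
Π_3 = t · γ

["1", "0", "0", "0", "1", "0", "0"]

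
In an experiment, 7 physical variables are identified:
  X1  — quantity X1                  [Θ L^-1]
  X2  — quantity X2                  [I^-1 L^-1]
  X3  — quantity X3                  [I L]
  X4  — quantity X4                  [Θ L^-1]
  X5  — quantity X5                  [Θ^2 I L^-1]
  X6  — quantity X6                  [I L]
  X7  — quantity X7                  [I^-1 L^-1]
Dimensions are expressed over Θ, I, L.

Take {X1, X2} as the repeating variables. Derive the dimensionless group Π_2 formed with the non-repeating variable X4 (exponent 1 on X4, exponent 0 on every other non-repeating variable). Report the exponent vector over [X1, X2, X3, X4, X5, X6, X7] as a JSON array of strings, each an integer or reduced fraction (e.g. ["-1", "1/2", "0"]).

Exponent matrix [Θ,I,L] × [X1,X2,X3,X4,X5,X6,X7]:
  Θ: [ 1  0  0  1  2  0  0]
  I: [ 0 -1  1  0  1  1 -1]
  L: [-1 -1  1 -1 -1  1 -1]
Echelon form has 2 nonzero rows (pivots: X1,X2)
Repeat: X1,X2; free: X3,X4,X5,X6,X7
RREF:
  r0: [   1    0    0    1    2    0    0]
  r1: [   0    1   -1    0   -1   -1    1]
  r2: [   0    0    0    0    0    0    0]
Fix exponent of X4 at 1, X3 at 0, X5 at 0, X6 at 0, X7 at 0; solve each RREF row for its pivot's exponent:
  r0: exp(X1) + (1)·1 = 0 ⇒ exp(X1) = -1
  r1: exp(X2) + (0)·1 = 0 ⇒ exp(X2) = 0
Π_2 = X1^-1 · X4

["-1", "0", "0", "1", "0", "0", "0"]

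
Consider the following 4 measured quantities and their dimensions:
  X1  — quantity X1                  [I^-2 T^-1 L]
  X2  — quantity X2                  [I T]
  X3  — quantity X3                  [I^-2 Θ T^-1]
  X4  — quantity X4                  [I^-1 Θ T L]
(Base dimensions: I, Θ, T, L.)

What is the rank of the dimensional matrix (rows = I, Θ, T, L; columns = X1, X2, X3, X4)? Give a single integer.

3

Write exponents as rows I,Θ,T,L / cols X1,X2,X3,X4:
  I: [-2  1 -2 -1]
  Θ: [ 0  0  1  1]
  T: [-1  1 -1  1]
  L: [ 1  0  0  1]
Row reduction gives pivot columns X1,X2,X3; rank = 3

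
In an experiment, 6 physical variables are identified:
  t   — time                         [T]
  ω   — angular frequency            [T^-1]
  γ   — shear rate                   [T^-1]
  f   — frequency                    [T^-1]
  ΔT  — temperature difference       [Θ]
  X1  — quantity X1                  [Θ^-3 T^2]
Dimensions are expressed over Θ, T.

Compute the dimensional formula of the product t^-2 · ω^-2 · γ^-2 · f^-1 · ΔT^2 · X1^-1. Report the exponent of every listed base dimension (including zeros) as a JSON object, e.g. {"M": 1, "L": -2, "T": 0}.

Exponent matrix [Θ,T] × [t,ω,γ,f,ΔT,X1]:
  Θ: [ 0  0  0  0  1 -3]
  T: [ 1 -1 -1 -1  0  2]
  [Θ]: (-2)·0+(-2)·0+(-2)·0+(-1)·0+(2)·1+(-1)·-3 = 5
  [T]: (-2)·1+(-2)·-1+(-2)·-1+(-1)·-1+(2)·0+(-1)·2 = 1
⇒ Θ^5 T

{"Θ": 5, "T": 1}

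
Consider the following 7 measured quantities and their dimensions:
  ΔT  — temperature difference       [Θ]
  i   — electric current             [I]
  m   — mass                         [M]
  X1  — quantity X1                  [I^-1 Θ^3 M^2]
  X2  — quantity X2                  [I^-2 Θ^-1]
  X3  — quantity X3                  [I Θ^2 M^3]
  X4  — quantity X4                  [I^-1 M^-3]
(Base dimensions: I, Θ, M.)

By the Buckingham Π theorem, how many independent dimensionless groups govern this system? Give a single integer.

Dimensional matrix (I×Θ×M by ΔT×i×m×X1×X2×X3×X4):
  I: [ 0  1  0 -1 -2  1 -1]
  Θ: [ 1  0  0  3 -1  2  0]
  M: [ 0  0  1  2  0  3 -3]
RREF → pivots at {ΔT,i,m} ⇒ r = 3
7 vars − rank 3 = 4 Π groups

4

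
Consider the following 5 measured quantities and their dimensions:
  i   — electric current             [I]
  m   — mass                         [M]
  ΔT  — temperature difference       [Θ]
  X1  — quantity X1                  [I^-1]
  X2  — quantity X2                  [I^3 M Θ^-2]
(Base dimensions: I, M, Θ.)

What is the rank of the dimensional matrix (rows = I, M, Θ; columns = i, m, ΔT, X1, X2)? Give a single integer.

Dimensional matrix (I×M×Θ by i×m×ΔT×X1×X2):
  I: [ 1  0  0 -1  3]
  M: [ 0  1  0  0  1]
  Θ: [ 0  0  1  0 -2]
Echelon form has 3 nonzero rows (pivots: i,m,ΔT)

3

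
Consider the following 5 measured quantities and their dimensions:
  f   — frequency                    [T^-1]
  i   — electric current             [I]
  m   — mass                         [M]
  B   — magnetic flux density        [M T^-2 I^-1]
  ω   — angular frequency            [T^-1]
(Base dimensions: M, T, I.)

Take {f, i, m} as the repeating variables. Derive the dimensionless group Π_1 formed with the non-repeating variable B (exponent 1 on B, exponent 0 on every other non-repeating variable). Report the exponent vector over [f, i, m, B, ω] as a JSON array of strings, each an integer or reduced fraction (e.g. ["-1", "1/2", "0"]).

["-2", "1", "-1", "1", "0"]

Dimensional matrix (M×T×I by f×i×m×B×ω):
  M: [ 0  0  1  1  0]
  T: [-1  0  0 -2 -1]
  I: [ 0  1  0 -1  0]
Row reduction gives pivot columns f,i,m; rank = 3
Repeat: f,i,m; free: B,ω
RREF:
  r0: [   1    0    0    2    1]
  r1: [   0    1    0   -1    0]
  r2: [   0    0    1    1    0]
Fix exponent of B at 1, ω at 0; solve each RREF row for its pivot's exponent:
  r0: exp(f) + (2)·1 = 0 ⇒ exp(f) = -2
  r1: exp(i) + (-1)·1 = 0 ⇒ exp(i) = 1
  r2: exp(m) + (1)·1 = 0 ⇒ exp(m) = -1
Π_1 = f^-2 · i · m^-1 · B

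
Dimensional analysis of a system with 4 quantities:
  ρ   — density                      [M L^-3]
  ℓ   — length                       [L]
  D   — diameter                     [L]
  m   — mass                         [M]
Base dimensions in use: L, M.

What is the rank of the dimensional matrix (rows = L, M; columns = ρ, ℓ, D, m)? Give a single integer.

2

Dimensional matrix (L×M by ρ×ℓ×D×m):
  L: [-3  1  1  0]
  M: [ 1  0  0  1]
RREF → pivots at {ρ,ℓ} ⇒ r = 2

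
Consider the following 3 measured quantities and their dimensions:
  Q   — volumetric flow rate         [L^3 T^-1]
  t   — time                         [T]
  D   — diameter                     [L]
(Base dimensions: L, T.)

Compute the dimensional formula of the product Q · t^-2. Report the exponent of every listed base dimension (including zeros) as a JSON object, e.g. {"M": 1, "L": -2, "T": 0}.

Write exponents as rows L,T / cols Q,t,D:
  L: [ 3  0  1]
  T: [-1  1  0]
  [L]: (1)·3+(-2)·0 = 3
  [T]: (1)·-1+(-2)·1 = -3
⇒ L^3 T^-3

{"L": 3, "T": -3}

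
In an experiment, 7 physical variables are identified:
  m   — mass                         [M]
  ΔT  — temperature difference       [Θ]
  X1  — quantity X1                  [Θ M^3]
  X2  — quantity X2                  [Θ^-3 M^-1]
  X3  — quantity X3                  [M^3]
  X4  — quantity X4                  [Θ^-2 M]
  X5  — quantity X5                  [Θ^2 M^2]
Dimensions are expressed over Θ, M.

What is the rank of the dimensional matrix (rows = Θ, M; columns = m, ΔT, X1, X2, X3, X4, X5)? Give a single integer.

2

Dimensional matrix (Θ×M by m×ΔT×X1×X2×X3×X4×X5):
  Θ: [ 0  1  1 -3  0 -2  2]
  M: [ 1  0  3 -1  3  1  2]
RREF → pivots at {m,ΔT} ⇒ r = 2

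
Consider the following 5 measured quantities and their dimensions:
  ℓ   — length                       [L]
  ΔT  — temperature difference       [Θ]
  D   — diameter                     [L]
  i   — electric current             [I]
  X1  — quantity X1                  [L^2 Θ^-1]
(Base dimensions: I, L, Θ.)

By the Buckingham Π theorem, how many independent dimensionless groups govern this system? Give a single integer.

2

Exponent matrix [I,L,Θ] × [ℓ,ΔT,D,i,X1]:
  I: [ 0  0  0  1  0]
  L: [ 1  0  1  0  2]
  Θ: [ 0  1  0  0 -1]
Row reduction gives pivot columns ℓ,ΔT,i; rank = 3
5 vars − rank 3 = 2 Π groups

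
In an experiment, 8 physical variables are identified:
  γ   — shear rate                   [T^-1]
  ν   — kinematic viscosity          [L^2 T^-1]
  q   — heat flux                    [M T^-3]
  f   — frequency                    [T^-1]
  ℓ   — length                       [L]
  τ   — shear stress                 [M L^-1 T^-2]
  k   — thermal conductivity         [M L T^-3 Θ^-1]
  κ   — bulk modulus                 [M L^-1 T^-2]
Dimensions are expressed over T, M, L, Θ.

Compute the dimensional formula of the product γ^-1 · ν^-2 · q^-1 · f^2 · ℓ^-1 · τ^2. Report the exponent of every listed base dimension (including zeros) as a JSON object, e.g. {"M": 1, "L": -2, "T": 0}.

{"T": 0, "M": 1, "L": -7, "Θ": 0}

Dimensional matrix (T×M×L×Θ by γ×ν×q×f×ℓ×τ×k×κ):
  T: [-1 -1 -3 -1  0 -2 -3 -2]
  M: [ 0  0  1  0  0  1  1  1]
  L: [ 0  2  0  0  1 -1  1 -1]
  Θ: [ 0  0  0  0  0  0 -1  0]
  [T]: (-1)·-1+(-2)·-1+(-1)·-3+(2)·-1+(-1)·0+(2)·-2 = 0
  [M]: (-1)·0+(-2)·0+(-1)·1+(2)·0+(-1)·0+(2)·1 = 1
  [L]: (-1)·0+(-2)·2+(-1)·0+(2)·0+(-1)·1+(2)·-1 = -7
  [Θ]: (-1)·0+(-2)·0+(-1)·0+(2)·0+(-1)·0+(2)·0 = 0
⇒ M L^-7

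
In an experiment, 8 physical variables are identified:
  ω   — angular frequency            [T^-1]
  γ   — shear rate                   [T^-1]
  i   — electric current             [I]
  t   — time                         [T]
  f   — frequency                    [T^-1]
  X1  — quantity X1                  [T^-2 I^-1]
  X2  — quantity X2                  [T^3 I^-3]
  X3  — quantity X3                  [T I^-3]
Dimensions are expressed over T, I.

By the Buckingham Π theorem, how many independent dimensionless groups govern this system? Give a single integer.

6

Exponent matrix [T,I] × [ω,γ,i,t,f,X1,X2,X3]:
  T: [-1 -1  0  1 -1 -2  3  1]
  I: [ 0  0  1  0  0 -1 -3 -3]
Row reduction gives pivot columns ω,i; rank = 2
n=8, r=2 ⇒ 6 dimensionless groups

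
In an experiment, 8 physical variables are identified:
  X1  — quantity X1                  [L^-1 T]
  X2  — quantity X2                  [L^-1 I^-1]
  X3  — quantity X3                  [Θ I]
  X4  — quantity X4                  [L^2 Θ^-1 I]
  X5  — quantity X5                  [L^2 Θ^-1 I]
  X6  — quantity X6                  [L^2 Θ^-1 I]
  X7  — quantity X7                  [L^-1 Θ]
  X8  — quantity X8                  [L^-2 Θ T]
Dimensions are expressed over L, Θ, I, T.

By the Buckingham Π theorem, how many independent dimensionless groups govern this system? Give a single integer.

Write exponents as rows L,Θ,I,T / cols X1,X2,X3,X4,X5,X6,X7,X8:
  L: [-1 -1  0  2  2  2 -1 -2]
  Θ: [ 0  0  1 -1 -1 -1  1  1]
  I: [ 0 -1  1  1  1  1  0  0]
  T: [ 1  0  0  0  0  0  0  1]
Row reduction gives pivot columns X1,X2,X3; rank = 3
8 vars − rank 3 = 5 Π groups

5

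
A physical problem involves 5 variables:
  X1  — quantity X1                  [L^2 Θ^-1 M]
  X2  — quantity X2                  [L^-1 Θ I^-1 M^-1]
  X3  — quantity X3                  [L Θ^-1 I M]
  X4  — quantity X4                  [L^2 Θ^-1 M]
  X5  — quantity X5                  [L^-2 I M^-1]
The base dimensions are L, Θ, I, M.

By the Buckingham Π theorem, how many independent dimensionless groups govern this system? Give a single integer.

Exponent matrix [L,Θ,I,M] × [X1,X2,X3,X4,X5]:
  L: [ 2 -1  1  2 -2]
  Θ: [-1  1 -1 -1  0]
  I: [ 0 -1  1  0  1]
  M: [ 1 -1  1  1 -1]
Echelon form has 3 nonzero rows (pivots: X1,X2,X5)
n=5, r=3 ⇒ 2 dimensionless groups

2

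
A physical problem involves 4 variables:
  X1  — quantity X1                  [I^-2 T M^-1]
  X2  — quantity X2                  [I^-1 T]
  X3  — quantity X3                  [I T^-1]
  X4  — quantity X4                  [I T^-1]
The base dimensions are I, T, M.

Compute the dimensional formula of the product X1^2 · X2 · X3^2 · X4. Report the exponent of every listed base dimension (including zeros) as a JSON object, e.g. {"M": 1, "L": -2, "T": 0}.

Write exponents as rows I,T,M / cols X1,X2,X3,X4:
  I: [-2 -1  1  1]
  T: [ 1  1 -1 -1]
  M: [-1  0  0  0]
  [I]: (2)·-2+(1)·-1+(2)·1+(1)·1 = -2
  [T]: (2)·1+(1)·1+(2)·-1+(1)·-1 = 0
  [M]: (2)·-1+(1)·0+(2)·0+(1)·0 = -2
⇒ I^-2 M^-2

{"I": -2, "T": 0, "M": -2}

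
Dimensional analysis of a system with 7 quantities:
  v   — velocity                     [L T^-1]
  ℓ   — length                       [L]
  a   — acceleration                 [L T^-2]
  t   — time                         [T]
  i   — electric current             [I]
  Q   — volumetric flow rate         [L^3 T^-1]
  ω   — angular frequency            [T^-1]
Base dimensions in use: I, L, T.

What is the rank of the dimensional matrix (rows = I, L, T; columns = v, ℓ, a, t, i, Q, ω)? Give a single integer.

3

Dimensional matrix (I×L×T by v×ℓ×a×t×i×Q×ω):
  I: [ 0  0  0  0  1  0  0]
  L: [ 1  1  1  0  0  3  0]
  T: [-1  0 -2  1  0 -1 -1]
Echelon form has 3 nonzero rows (pivots: v,ℓ,i)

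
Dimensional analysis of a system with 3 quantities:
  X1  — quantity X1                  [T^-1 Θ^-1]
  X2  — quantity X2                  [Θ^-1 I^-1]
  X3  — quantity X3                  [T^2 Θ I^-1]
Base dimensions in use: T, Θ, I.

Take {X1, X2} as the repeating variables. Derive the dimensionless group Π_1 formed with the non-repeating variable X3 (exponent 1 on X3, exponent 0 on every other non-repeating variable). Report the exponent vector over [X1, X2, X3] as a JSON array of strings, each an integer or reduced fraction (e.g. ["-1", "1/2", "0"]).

["2", "-1", "1"]

Dimensional matrix (T×Θ×I by X1×X2×X3):
  T: [-1  0  2]
  Θ: [-1 -1  1]
  I: [ 0 -1 -1]
Row reduction gives pivot columns X1,X2; rank = 2
Pivot set = {X1,X2}, free = {X3}
RREF:
  r0: [   1    0   -2]
  r1: [   0    1    1]
  r2: [   0    0    0]
Fix exponent of X3 at 1; solve each RREF row for its pivot's exponent:
  r0: exp(X1) + (-2)·1 = 0 ⇒ exp(X1) = 2
  r1: exp(X2) + (1)·1 = 0 ⇒ exp(X2) = -1
Π_1 = X1^2 · X2^-1 · X3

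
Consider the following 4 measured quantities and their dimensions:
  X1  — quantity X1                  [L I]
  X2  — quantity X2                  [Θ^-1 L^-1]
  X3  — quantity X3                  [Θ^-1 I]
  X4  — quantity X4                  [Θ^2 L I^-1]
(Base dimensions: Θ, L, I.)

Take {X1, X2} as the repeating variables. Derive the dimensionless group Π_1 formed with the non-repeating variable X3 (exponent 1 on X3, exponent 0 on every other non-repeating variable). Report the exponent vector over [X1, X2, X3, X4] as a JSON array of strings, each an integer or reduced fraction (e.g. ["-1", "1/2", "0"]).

Dimensional matrix (Θ×L×I by X1×X2×X3×X4):
  Θ: [ 0 -1 -1  2]
  L: [ 1 -1  0  1]
  I: [ 1  0  1 -1]
Row reduction gives pivot columns X1,X2; rank = 2
Repeat: X1,X2; free: X3,X4
RREF:
  r0: [   1    0    1   -1]
  r1: [   0    1    1   -2]
  r2: [   0    0    0    0]
Fix exponent of X3 at 1, X4 at 0; solve each RREF row for its pivot's exponent:
  r0: exp(X1) + (1)·1 = 0 ⇒ exp(X1) = -1
  r1: exp(X2) + (1)·1 = 0 ⇒ exp(X2) = -1
Π_1 = X1^-1 · X2^-1 · X3

["-1", "-1", "1", "0"]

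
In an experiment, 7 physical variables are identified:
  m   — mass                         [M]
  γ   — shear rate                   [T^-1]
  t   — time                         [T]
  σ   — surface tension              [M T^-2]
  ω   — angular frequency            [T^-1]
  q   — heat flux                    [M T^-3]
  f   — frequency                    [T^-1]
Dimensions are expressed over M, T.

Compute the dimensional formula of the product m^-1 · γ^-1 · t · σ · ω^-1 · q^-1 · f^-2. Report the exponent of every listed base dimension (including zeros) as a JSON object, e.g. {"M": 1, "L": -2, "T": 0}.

Exponent matrix [M,T] × [m,γ,t,σ,ω,q,f]:
  M: [ 1  0  0  1  0  1  0]
  T: [ 0 -1  1 -2 -1 -3 -1]
  [M]: (-1)·1+(-1)·0+(1)·0+(1)·1+(-1)·0+(-1)·1+(-2)·0 = -1
  [T]: (-1)·0+(-1)·-1+(1)·1+(1)·-2+(-1)·-1+(-1)·-3+(-2)·-1 = 6
⇒ M^-1 T^6

{"M": -1, "T": 6}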